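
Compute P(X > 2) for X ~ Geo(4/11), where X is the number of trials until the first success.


P(X > 2) = P(first 2 trials all fail) = (1-p)^2 = (7/11)^2 = 49/121

49/121


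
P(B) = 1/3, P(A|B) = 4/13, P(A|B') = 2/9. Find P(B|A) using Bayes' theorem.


P(A) = P(A|B)P(B) + P(A|B')P(B') = 4/13*1/3 + 2/9*2/3 = 88/351
P(B|A) = P(A|B)P(B)/P(A) = (4/39)/(88/351) = 9/22

9/22


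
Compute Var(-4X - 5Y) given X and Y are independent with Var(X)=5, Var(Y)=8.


Independence => Cov(X,Y)=0
Var(-4X - 5Y) = (-4)^2*Var(X) + (-5)^2*Var(Y)
= 16*5 + 25*8 = 280

280


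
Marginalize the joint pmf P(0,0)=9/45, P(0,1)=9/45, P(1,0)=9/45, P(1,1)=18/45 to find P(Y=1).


P(Y=1) = P(0,1)+P(1,1) = 9/45 + 18/45 = 27/45 = 3/5

3/5


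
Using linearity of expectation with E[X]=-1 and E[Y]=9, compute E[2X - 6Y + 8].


E[2X - 6Y + 8] = 2*E[X] - 6*E[Y] + 8
= (2)*(-1) + (-6)*(9) + (8)
= -2 - 54 + 8 = -48

-48


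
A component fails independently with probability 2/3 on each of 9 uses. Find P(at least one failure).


P(at least one) = 1 - P(none)
P(none) = (1 - 2/3)^9 = (1/3)^9 = 1/19683
P(at least one) = 1 - 1/19683 = 19682/19683

19682/19683


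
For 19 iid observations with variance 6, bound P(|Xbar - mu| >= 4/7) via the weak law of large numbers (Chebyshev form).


Var(Xbar) = Var(X)/n = 6/19
Chebyshev: P(|Xbar-mu| >= 4/7) <= Var(Xbar)/(4/7)^2 = (6/19)/(16/49) = 147/152

147/152


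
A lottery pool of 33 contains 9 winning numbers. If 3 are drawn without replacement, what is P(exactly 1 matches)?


P(X=1) = C(9,1)*C(24,2) / C(33,3)
= 9*276 / 5456
= 2484/5456 = 621/1364

621/1364


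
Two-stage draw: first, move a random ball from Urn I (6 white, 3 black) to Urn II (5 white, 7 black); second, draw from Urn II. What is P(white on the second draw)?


P(transfer white) = 6/9 = 2/3; P(transfer black) = 1/3
If white transferred: Urn II has 6 white of 13, so P(white|white moved) = 6/13
If black transferred: Urn II has 5 white of 13, so P(white|black moved) = 5/13
By total probability: P(white) = 2/3*6/13 + 1/3*5/13 = 17/39

17/39


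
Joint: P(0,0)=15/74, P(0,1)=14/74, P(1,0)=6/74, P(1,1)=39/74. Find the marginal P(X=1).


P(X=1) = P(1,0)+P(1,1) = 6/74 + 39/74 = 45/74

45/74


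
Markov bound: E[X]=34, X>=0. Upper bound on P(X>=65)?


Markov: P(X >= a) <= E[X]/a
P(X >= 65) <= 34/65

34/65


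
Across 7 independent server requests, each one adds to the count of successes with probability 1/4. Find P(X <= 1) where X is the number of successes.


P(X<=1) = P(X=0) + P(X=1)
= 2187/16384 + 5103/16384
= 3645/8192

3645/8192


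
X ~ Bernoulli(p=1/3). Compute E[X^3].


For Bernoulli: X in {0,1}
E[X^3] = 0^3*(1-1/3) + 1^3*1/3 = 1/3

1/3


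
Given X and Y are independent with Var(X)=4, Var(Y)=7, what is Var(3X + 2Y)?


Independence => Cov(X,Y)=0
Var(3X + 2Y) = 3^2*Var(X) + 2^2*Var(Y)
= 9*4 + 4*7 = 64

64


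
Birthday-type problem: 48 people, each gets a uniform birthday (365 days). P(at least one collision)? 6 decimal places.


P(all different) = prod((365-i)/365 for i=0..47) = 0.039402
P(at least one match) = 1 - 0.039402 = 0.960598

0.960598


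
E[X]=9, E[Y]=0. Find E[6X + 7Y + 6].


E[6X + 7Y + 6] = 6*E[X] + 7*E[Y] + 6
= (6)*(9) + (7)*(0) + (6)
= 54 + 0 + 6 = 60

60


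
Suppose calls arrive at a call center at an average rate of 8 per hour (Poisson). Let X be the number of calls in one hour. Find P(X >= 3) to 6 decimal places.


P(X>=3) = 1 - P(X<=2) = 1 - (e^(-8)*8^0/0! + e^(-8)*8^1/1! + e^(-8)*8^2/2!)
≈ 1 - (0.0003354626 + 0.0026837010 + 0.0107348041)
= 1 - 0.0137539677 = 0.9862460323
≈ 0.986246

0.986246


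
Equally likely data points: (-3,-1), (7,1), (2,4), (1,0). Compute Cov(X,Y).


E[X]=7/4, E[Y]=1, E[XY]=9/2
Cov(X,Y) = E[XY] - E[X]E[Y] = 9/2 - 7/4*1 = 11/4

11/4


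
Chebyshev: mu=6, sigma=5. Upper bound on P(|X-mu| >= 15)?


k = 15/5 = 3
Chebyshev: P(|X-mu| >= k*sigma) <= 1/k^2 = 1/3^2 = 1/9

1/9


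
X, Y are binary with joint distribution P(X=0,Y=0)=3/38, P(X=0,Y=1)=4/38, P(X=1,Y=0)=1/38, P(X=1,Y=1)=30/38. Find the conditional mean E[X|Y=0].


P(Y=0) = 4/38
E[X|Y=0] = (0*3 + 1*1)/4 = 1/4

1/4


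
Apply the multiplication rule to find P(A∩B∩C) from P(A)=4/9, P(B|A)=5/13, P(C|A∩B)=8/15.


P(A∩B∩C) = P(A) * P(B|A) * P(C|A∩B)
= 4/9 * 5/13 * 8/15
= 20/117 * 8/15 = 32/351

32/351


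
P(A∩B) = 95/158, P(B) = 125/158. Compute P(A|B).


P(A|B) = P(A∩B)/P(B) = (95/158)/(125/158) = 95/125 = 19/25

19/25


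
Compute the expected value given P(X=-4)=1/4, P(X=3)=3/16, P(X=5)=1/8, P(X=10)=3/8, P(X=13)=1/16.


E[X] = sum(x * P(x))
= -4*1/4 + 3*3/16 + 5*1/8 + 10*3/8 + 13*1/16
= 19/4

19/4


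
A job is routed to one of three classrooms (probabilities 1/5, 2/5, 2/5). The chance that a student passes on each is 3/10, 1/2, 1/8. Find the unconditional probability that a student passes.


P(A) = P(A|B1)P(B1) + P(A|B2)P(B2) + P(A|B3)P(B3)
= 3/10*1/5 + 1/2*2/5 + 1/8*2/5
= 3/50 + 1/5 + 1/20 = 31/100

31/100


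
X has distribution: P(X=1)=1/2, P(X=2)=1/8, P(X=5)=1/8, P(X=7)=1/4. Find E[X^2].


E[X^2] = sum(g(x)*P(x))
= 1*1/2 + 4*1/8 + 25*1/8 + 49*1/4
= 131/8

131/8


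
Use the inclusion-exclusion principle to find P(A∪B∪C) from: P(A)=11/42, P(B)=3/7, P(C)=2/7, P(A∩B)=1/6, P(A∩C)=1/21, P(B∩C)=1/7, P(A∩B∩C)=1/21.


P(A∪B∪C) = P(A)+P(B)+P(C) - P(AB)-P(AC)-P(BC) + P(ABC)
= 11/42+3/7+2/7 - 1/6-1/21-1/7 + 1/21
= 2/3

2/3


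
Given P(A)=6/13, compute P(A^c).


P(A') = 1 - P(A) = 1 - 6/13 = 7/13

7/13


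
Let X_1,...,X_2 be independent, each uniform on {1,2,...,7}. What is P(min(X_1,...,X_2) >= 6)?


P(min >= 6) = P(all X_i >= 6) = (P(X_1 >= 6))^2
= (2/7)^2 = 4/49

4/49


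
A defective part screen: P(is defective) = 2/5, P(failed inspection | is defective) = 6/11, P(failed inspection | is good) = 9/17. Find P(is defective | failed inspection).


P(A) = P(A|B)P(B) + P(A|B')P(B') = 6/11*2/5 + 9/17*3/5 = 501/935
P(B|A) = P(A|B)P(B)/P(A) = (12/55)/(501/935) = 68/167

68/167


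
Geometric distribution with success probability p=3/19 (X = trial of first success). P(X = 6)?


P(X=6) = (1-p)^5 * p = (16/19)^5 * 3/19
= 1048576/2476099 * 3/19 = 3145728/47045881

3145728/47045881


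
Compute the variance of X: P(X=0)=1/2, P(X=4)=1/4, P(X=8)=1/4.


E[X] = 3, E[X^2] = 20
Var(X) = E[X^2] - (E[X])^2 = 20 - (3)^2 = 11

11


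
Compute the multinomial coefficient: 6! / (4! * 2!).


6! = 720
Denominator: 4!=24 * 2!=2
Coefficient = 720 / 48 = 15

15


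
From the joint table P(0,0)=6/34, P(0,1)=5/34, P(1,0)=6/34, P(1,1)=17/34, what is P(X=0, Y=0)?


Read from table: P(X=0, Y=0) = 6/34 = 3/17

3/17


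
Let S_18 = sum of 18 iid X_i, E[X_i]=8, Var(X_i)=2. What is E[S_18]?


E[S_n] = n*E[X_1] = 18*8 = 144

144


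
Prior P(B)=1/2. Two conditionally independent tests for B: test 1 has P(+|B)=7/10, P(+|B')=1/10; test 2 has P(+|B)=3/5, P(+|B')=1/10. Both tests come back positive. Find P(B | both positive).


After test 1: P(+) = 7/10*1/2 + 1/10*1/2 = 2/5
P(B|+) = (7/20)/(2/5) = 7/8
After test 2 (use post1 as new prior): P(+) = 3/5*7/8 + 1/10*1/8 = 43/80
P(B|+,+) = (21/40)/(43/80) = 42/43

42/43


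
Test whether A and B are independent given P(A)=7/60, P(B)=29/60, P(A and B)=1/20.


P(A)*P(B) = 7/60*29/60 = 203/3600
P(A∩B) = 1/20 != 203/3600, so not independent

No, A and B are not independent


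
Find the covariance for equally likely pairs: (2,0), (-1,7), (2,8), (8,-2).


E[X]=11/4, E[Y]=13/4, E[XY]=-7/4
Cov(X,Y) = E[XY] - E[X]E[Y] = -7/4 - 11/4*13/4 = -171/16

-171/16


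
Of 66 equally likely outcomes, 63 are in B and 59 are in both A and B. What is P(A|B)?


P(A|B) = P(A∩B)/P(B) = (59/66)/(63/66) = 59/63

59/63


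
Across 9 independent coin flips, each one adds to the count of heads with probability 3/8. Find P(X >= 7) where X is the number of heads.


P(X>=7) = P(X=7) + P(X=8) + P(X=9)
= 492075/33554432 + 295245/134217728 + 19683/134217728
= 570807/33554432

570807/33554432


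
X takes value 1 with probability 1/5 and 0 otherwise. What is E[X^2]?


For Bernoulli: X in {0,1}
E[X^2] = 0^2*(1-1/5) + 1^2*1/5 = 1/5

1/5


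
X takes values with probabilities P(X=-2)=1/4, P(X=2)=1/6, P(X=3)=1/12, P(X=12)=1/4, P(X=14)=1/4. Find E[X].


E[X] = sum(x * P(x))
= -2*1/4 + 2*1/6 + 3*1/12 + 12*1/4 + 14*1/4
= 79/12

79/12


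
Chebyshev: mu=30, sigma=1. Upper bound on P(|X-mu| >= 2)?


k = 2/1 = 2
Chebyshev: P(|X-mu| >= k*sigma) <= 1/k^2 = 1/2^2 = 1/4

1/4


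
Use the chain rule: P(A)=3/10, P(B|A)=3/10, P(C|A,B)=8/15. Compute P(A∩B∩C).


P(A∩B∩C) = P(A) * P(B|A) * P(C|A∩B)
= 3/10 * 3/10 * 8/15
= 9/100 * 8/15 = 6/125

6/125


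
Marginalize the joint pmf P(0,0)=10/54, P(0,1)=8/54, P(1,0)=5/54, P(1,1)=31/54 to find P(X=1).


P(X=1) = P(1,0)+P(1,1) = 5/54 + 31/54 = 36/54 = 2/3

2/3


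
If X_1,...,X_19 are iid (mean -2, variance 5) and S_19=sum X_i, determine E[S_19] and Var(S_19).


E[S_n] = n*mu = 19*-2 = -38
Var(S_n) = n*sigma^2 = 19*5 = 95

E[S_19]=-38, Var(S_19)=95


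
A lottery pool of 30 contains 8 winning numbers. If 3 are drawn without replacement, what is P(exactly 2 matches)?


P(X=2) = C(8,2)*C(22,1) / C(30,3)
= 28*22 / 4060
= 616/4060 = 22/145

22/145


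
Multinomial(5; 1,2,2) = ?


5! = 120
Denominator: 1!=1 * 2!=2 * 2!=2
Coefficient = 120 / 4 = 30

30


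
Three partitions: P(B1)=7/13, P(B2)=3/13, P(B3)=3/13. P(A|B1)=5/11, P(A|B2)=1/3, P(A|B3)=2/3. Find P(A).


P(A) = P(A|B1)P(B1) + P(A|B2)P(B2) + P(A|B3)P(B3)
= 5/11*7/13 + 1/3*3/13 + 2/3*3/13
= 35/143 + 1/13 + 2/13 = 68/143

68/143


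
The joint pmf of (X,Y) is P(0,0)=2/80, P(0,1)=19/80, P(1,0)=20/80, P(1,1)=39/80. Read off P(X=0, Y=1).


Read from table: P(X=0, Y=1) = 19/80

19/80


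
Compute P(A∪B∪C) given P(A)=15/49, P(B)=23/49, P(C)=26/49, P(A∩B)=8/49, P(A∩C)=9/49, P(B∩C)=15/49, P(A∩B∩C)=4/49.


P(A∪B∪C) = P(A)+P(B)+P(C) - P(AB)-P(AC)-P(BC) + P(ABC)
= 15/49+23/49+26/49 - 8/49-9/49-15/49 + 4/49
= 36/49

36/49


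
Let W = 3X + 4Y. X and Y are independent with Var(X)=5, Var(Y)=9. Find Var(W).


Independence => Cov(X,Y)=0
Var(3X + 4Y) = 3^2*Var(X) + 4^2*Var(Y)
= 9*5 + 16*9 = 189

189


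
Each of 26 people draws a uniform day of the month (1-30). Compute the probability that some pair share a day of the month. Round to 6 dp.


P(all different) = prod((30-i)/30 for i=0..25) = 0.000000
P(at least one match) = 1 - 0.000000 = 1.000000

1.000000


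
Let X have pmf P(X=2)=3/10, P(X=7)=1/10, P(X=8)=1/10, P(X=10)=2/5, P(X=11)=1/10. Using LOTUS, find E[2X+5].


E[2X+5] = sum(g(x)*P(x))
= 9*3/10 + 19*1/10 + 21*1/10 + 25*2/5 + 27*1/10
= 97/5

97/5


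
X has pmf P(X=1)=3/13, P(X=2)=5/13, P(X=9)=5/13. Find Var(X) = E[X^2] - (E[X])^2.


E[X] = 58/13, E[X^2] = 428/13
Var(X) = E[X^2] - (E[X])^2 = 428/13 - (58/13)^2 = 2200/169

2200/169


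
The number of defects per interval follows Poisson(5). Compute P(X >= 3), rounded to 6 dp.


P(X>=3) = 1 - P(X<=2) = 1 - (e^(-5)*5^0/0! + e^(-5)*5^1/1! + e^(-5)*5^2/2!)
≈ 1 - (0.0067379470 + 0.0336897350 + 0.0842243375)
= 1 - 0.1246520195 = 0.8753479805
≈ 0.875348

0.875348


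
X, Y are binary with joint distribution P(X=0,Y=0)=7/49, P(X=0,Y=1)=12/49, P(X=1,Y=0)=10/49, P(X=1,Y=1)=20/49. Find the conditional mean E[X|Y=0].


P(Y=0) = 17/49
E[X|Y=0] = (0*7 + 1*10)/17 = 10/17

10/17


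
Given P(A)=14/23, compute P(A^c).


P(A') = 1 - P(A) = 1 - 14/23 = 9/23

9/23


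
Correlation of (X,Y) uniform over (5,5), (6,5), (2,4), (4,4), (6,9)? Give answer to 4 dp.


Cov(X,Y) = 1.7600, Var(X) = 2.2400, Var(Y) = 3.4400
rho = Cov/(sqrt(VarX)*sqrt(VarY)) = 0.6340

0.6340


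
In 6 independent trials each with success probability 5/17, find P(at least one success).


P(at least one) = 1 - P(none)
P(none) = (1 - 5/17)^6 = (12/17)^6 = 2985984/24137569
P(at least one) = 1 - 2985984/24137569 = 21151585/24137569

21151585/24137569


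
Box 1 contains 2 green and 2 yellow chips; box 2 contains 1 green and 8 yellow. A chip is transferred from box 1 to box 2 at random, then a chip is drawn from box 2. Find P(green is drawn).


P(transfer green) = 2/4 = 1/2; P(transfer yellow) = 1/2
If green transferred: Urn II has 2 green of 10, so P(green|green moved) = 1/5
If yellow transferred: Urn II has 1 green of 10, so P(green|yellow moved) = 1/10
By total probability: P(green) = 1/2*1/5 + 1/2*1/10 = 3/20

3/20


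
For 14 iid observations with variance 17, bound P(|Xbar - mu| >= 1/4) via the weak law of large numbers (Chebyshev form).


Var(Xbar) = Var(X)/n = 17/14
Chebyshev: P(|Xbar-mu| >= 1/4) <= Var(Xbar)/(1/4)^2 = (17/14)/(1/16) = 136/7
Bound exceeds 1, so trivial bound: 1

1


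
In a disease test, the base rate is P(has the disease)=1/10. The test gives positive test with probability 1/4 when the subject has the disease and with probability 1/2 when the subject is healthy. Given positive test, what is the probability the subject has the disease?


P(A) = P(A|B)P(B) + P(A|B')P(B') = 1/4*1/10 + 1/2*9/10 = 19/40
P(B|A) = P(A|B)P(B)/P(A) = (1/40)/(19/40) = 1/19

1/19


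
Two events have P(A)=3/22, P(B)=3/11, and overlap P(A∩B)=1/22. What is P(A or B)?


P(A∪B) = P(A) + P(B) - P(A∩B)
= 3/22 + 3/11 - 1/22 = 4/11

4/11


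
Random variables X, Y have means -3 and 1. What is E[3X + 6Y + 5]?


E[3X + 6Y + 5] = 3*E[X] + 6*E[Y] + 5
= (3)*(-3) + (6)*(1) + (5)
= -9 + 6 + 5 = 2

2


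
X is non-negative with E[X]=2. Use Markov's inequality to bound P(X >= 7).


Markov: P(X >= a) <= E[X]/a
P(X >= 7) <= 2/7

2/7


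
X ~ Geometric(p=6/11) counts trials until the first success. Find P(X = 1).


P(X=1) = (1-p)^0 * p = (5/11)^0 * 6/11
= 1 * 6/11 = 6/11

6/11


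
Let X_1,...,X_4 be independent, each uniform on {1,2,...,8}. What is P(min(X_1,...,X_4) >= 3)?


P(min >= 3) = P(all X_i >= 3) = (P(X_1 >= 3))^4
= (6/8)^4 = (3/4)^4 = 81/256

81/256


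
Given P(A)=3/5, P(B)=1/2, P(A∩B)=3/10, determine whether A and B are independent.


P(A)*P(B) = 3/5*1/2 = 3/10
P(A∩B) = 3/10, which equals P(A)P(B), so independent

Yes, A and B are independent


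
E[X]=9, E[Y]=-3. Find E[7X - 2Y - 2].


E[7X - 2Y - 2] = 7*E[X] - 2*E[Y] - 2
= (7)*(9) + (-2)*(-3) + (-2)
= 63 + 6 - 2 = 67

67


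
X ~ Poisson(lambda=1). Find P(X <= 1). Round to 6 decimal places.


P(X<=1) = e^(-1)*1^0/0! + e^(-1)*1^1/1!
≈ 0.3678794412 + 0.3678794412
= 0.7357588824
≈ 0.735759

0.735759


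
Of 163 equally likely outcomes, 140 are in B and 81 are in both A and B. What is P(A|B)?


P(A|B) = P(A∩B)/P(B) = (81/163)/(140/163) = 81/140

81/140


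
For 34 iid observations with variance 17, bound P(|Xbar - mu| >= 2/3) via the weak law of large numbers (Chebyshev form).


Var(Xbar) = Var(X)/n = 17/34
Chebyshev: P(|Xbar-mu| >= 2/3) <= Var(Xbar)/(2/3)^2 = (1/2)/(4/9) = 9/8
Bound exceeds 1, so trivial bound: 1

1


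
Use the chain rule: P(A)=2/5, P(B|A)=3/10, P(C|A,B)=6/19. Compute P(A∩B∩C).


P(A∩B∩C) = P(A) * P(B|A) * P(C|A∩B)
= 2/5 * 3/10 * 6/19
= 3/25 * 6/19 = 18/475

18/475


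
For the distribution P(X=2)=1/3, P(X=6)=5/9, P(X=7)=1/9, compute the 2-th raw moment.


E[X^2] = sum(x^2 * P(x))
= 4*1/3 + 36*5/9 + 49*1/9
= 241/9

241/9


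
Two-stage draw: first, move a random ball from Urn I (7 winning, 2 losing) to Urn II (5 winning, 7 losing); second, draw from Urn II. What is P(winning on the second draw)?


P(transfer winning) = 7/9; P(transfer losing) = 2/9
If winning transferred: Urn II has 6 winning of 13, so P(winning|winning moved) = 6/13
If losing transferred: Urn II has 5 winning of 13, so P(winning|losing moved) = 5/13
By total probability: P(winning) = 7/9*6/13 + 2/9*5/13 = 4/9

4/9


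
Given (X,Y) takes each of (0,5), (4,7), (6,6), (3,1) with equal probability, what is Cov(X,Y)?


E[X]=13/4, E[Y]=19/4, E[XY]=67/4
Cov(X,Y) = E[XY] - E[X]E[Y] = 67/4 - 13/4*19/4 = 21/16

21/16


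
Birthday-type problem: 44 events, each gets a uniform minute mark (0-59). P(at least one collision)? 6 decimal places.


P(all different) = prod((60-i)/60 for i=0..43) = 0.000000
P(at least one match) = 1 - 0.000000 = 1.000000

1.000000


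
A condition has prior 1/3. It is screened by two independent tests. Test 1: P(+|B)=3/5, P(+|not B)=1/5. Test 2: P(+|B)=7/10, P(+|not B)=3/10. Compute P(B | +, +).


After test 1: P(+) = 3/5*1/3 + 1/5*2/3 = 1/3
P(B|+) = (1/5)/(1/3) = 3/5
After test 2 (use post1 as new prior): P(+) = 7/10*3/5 + 3/10*2/5 = 27/50
P(B|+,+) = (21/50)/(27/50) = 7/9

7/9


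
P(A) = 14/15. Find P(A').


P(A') = 1 - P(A) = 1 - 14/15 = 1/15

1/15


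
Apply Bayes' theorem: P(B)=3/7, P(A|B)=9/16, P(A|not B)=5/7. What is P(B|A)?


P(A) = P(A|B)P(B) + P(A|B')P(B') = 9/16*3/7 + 5/7*4/7 = 509/784
P(B|A) = P(A|B)P(B)/P(A) = (27/112)/(509/784) = 189/509

189/509


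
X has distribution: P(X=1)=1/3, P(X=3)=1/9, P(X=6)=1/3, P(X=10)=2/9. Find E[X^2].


E[X^2] = sum(g(x)*P(x))
= 1*1/3 + 9*1/9 + 36*1/3 + 100*2/9
= 320/9

320/9


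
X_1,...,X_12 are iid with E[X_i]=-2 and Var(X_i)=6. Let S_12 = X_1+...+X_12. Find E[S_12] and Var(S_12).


E[S_n] = n*mu = 12*-2 = -24
Var(S_n) = n*sigma^2 = 12*6 = 72

E[S_12]=-24, Var(S_12)=72


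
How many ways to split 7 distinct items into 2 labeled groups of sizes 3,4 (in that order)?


7! = 5040
Denominator: 3!=6 * 4!=24
Coefficient = 5040 / 144 = 35

35


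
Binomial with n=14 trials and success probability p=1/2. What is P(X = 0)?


P(X=0) = C(14,0) * p^0 * (1-p)^14
= 1 * 1 * 1/16384
= 1/16384

1/16384


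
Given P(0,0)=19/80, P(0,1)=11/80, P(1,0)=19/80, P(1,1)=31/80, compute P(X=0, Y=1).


Read from table: P(X=0, Y=1) = 11/80

11/80


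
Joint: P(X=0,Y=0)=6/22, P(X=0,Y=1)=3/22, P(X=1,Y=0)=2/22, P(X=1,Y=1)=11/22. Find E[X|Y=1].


P(Y=1) = 14/22
E[X|Y=1] = (0*3 + 1*11)/14 = 11/14

11/14


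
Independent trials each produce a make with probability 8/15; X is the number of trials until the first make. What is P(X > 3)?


P(X > 3) = P(first 3 trials all fail) = (1-p)^3 = (7/15)^3 = 343/3375

343/3375


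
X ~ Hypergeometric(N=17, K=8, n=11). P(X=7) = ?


P(X=7) = C(8,7)*C(9,4) / C(17,11)
= 8*126 / 12376
= 1008/12376 = 18/221

18/221


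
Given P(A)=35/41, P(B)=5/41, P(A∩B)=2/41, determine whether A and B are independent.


P(A)*P(B) = 35/41*5/41 = 175/1681
P(A∩B) = 2/41 != 175/1681, so not independent

No, A and B are not independent


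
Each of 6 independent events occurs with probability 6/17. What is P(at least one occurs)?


P(at least one) = 1 - P(none)
P(none) = (1 - 6/17)^6 = (11/17)^6 = 1771561/24137569
P(at least one) = 1 - 1771561/24137569 = 22366008/24137569

22366008/24137569


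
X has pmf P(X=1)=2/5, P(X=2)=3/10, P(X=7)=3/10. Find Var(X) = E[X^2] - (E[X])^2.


E[X] = 31/10, E[X^2] = 163/10
Var(X) = E[X^2] - (E[X])^2 = 163/10 - (31/10)^2 = 669/100

669/100


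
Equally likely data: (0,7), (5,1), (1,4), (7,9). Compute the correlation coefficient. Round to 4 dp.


Cov(X,Y) = 0.9375, Var(X) = 8.1875, Var(Y) = 9.1875
rho = Cov/(sqrt(VarX)*sqrt(VarY)) = 0.1081

0.1081


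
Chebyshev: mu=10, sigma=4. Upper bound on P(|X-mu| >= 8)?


k = 8/4 = 2
Chebyshev: P(|X-mu| >= k*sigma) <= 1/k^2 = 1/2^2 = 1/4

1/4


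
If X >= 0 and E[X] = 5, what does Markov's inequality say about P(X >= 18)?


Markov: P(X >= a) <= E[X]/a
P(X >= 18) <= 5/18

5/18


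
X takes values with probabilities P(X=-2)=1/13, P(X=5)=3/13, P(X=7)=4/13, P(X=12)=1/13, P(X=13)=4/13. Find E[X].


E[X] = sum(x * P(x))
= -2*1/13 + 5*3/13 + 7*4/13 + 12*1/13 + 13*4/13
= 105/13

105/13


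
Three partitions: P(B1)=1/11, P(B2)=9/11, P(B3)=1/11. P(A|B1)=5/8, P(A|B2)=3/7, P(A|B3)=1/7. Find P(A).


P(A) = P(A|B1)P(B1) + P(A|B2)P(B2) + P(A|B3)P(B3)
= 5/8*1/11 + 3/7*9/11 + 1/7*1/11
= 5/88 + 27/77 + 1/77 = 37/88

37/88


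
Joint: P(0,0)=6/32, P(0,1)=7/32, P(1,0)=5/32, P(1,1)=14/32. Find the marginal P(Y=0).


P(Y=0) = P(0,0)+P(1,0) = 6/32 + 5/32 = 11/32

11/32


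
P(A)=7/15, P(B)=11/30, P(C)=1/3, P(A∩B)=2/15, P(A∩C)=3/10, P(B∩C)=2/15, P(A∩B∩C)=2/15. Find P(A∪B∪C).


P(A∪B∪C) = P(A)+P(B)+P(C) - P(AB)-P(AC)-P(BC) + P(ABC)
= 7/15+11/30+1/3 - 2/15-3/10-2/15 + 2/15
= 11/15

11/15


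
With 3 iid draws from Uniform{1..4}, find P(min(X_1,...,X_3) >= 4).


P(min >= 4) = P(all X_i >= 4) = (P(X_1 >= 4))^3
= (1/4)^3 = 1/64

1/64


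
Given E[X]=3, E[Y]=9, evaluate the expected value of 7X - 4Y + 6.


E[7X - 4Y + 6] = 7*E[X] - 4*E[Y] + 6
= (7)*(3) + (-4)*(9) + (6)
= 21 - 36 + 6 = -9

-9


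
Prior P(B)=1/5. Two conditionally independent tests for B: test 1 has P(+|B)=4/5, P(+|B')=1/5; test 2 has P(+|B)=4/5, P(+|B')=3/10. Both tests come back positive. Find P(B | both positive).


After test 1: P(+) = 4/5*1/5 + 1/5*4/5 = 8/25
P(B|+) = (4/25)/(8/25) = 1/2
After test 2 (use post1 as new prior): P(+) = 4/5*1/2 + 3/10*1/2 = 11/20
P(B|+,+) = (2/5)/(11/20) = 8/11

8/11


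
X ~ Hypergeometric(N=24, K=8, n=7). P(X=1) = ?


P(X=1) = C(8,1)*C(16,6) / C(24,7)
= 8*8008 / 346104
= 64064/346104 = 728/3933

728/3933


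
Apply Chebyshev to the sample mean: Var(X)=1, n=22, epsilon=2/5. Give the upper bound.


Var(Xbar) = Var(X)/n = 1/22
Chebyshev: P(|Xbar-mu| >= 2/5) <= Var(Xbar)/(2/5)^2 = (1/22)/(4/25) = 25/88

25/88


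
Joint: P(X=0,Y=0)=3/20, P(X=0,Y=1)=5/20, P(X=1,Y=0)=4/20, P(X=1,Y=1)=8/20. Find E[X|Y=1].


P(Y=1) = 13/20
E[X|Y=1] = (0*5 + 1*8)/13 = 8/13

8/13


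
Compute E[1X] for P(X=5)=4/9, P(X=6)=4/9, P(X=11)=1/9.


E[1X] = sum(g(x)*P(x))
= 5*4/9 + 6*4/9 + 11*1/9
= 55/9

55/9


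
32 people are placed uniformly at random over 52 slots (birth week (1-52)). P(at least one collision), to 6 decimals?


P(all different) = prod((52-i)/52 for i=0..31) = 0.000004
P(at least one match) = 1 - 0.000004 = 0.999996

0.999996


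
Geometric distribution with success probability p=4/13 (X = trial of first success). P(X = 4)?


P(X=4) = (1-p)^3 * p = (9/13)^3 * 4/13
= 729/2197 * 4/13 = 2916/28561

2916/28561


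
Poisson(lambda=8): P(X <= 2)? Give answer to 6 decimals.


P(X<=2) = e^(-8)*8^0/0! + e^(-8)*8^1/1! + e^(-8)*8^2/2!
≈ 0.0003354626 + 0.0026837010 + 0.0107348041
= 0.0137539677
≈ 0.013754

0.013754


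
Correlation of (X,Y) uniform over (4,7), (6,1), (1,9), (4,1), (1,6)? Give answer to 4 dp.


Cov(X,Y) = -4.7600, Var(X) = 3.7600, Var(Y) = 10.5600
rho = Cov/(sqrt(VarX)*sqrt(VarY)) = -0.7554

-0.7554


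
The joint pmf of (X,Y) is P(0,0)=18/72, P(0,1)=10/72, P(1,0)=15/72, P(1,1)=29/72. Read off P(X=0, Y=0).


Read from table: P(X=0, Y=0) = 18/72 = 1/4

1/4


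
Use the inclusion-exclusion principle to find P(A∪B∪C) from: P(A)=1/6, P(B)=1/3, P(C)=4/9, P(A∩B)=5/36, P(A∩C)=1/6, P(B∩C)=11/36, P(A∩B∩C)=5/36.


P(A∪B∪C) = P(A)+P(B)+P(C) - P(AB)-P(AC)-P(BC) + P(ABC)
= 1/6+1/3+4/9 - 5/36-1/6-11/36 + 5/36
= 17/36

17/36


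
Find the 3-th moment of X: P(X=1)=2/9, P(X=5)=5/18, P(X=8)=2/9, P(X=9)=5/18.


E[X^3] = sum(x^3 * P(x))
= 1*2/9 + 125*5/18 + 512*2/9 + 729*5/18
= 3161/9

3161/9


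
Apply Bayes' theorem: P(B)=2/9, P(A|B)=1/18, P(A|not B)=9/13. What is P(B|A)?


P(A) = P(A|B)P(B) + P(A|B')P(B') = 1/18*2/9 + 9/13*7/9 = 580/1053
P(B|A) = P(A|B)P(B)/P(A) = (1/81)/(580/1053) = 13/580

13/580


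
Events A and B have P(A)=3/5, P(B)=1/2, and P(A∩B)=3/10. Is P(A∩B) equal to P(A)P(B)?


P(A)*P(B) = 3/5*1/2 = 3/10
P(A∩B) = 3/10, which equals P(A)P(B), so independent

Yes, A and B are independent


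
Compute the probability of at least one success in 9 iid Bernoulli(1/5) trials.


P(at least one) = 1 - P(none)
P(none) = (1 - 1/5)^9 = (4/5)^9 = 262144/1953125
P(at least one) = 1 - 262144/1953125 = 1690981/1953125

1690981/1953125


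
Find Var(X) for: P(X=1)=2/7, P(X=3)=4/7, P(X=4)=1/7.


E[X] = 18/7, E[X^2] = 54/7
Var(X) = E[X^2] - (E[X])^2 = 54/7 - (18/7)^2 = 54/49

54/49


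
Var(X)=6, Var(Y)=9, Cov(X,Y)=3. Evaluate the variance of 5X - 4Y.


Var(5X - 4Y) = 5^2*Var(X) + (-4)^2*Var(Y) + 2*5*(-4)*Cov(X,Y)
= 25*6 + 16*9 - 40*3
= 150 + 144 - 120 = 174

174


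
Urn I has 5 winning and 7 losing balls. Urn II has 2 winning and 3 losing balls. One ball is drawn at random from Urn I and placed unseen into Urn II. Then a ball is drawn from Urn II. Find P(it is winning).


P(transfer winning) = 5/12; P(transfer losing) = 7/12
If winning transferred: Urn II has 3 winning of 6, so P(winning|winning moved) = 1/2
If losing transferred: Urn II has 2 winning of 6, so P(winning|losing moved) = 1/3
By total probability: P(winning) = 5/12*1/2 + 7/12*1/3 = 29/72

29/72


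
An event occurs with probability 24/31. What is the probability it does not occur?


P(A') = 1 - P(A) = 1 - 24/31 = 7/31

7/31


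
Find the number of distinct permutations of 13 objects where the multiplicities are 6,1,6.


13! = 6227020800
Denominator: 6!=720 * 1!=1 * 6!=720
Coefficient = 6227020800 / 518400 = 12012

12012


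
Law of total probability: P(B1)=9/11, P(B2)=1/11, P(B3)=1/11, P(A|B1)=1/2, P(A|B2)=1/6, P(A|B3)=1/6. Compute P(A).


P(A) = P(A|B1)P(B1) + P(A|B2)P(B2) + P(A|B3)P(B3)
= 1/2*9/11 + 1/6*1/11 + 1/6*1/11
= 9/22 + 1/66 + 1/66 = 29/66

29/66


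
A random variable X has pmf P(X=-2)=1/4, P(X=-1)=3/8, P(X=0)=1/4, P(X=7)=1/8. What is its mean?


E[X] = sum(x * P(x))
= -2*1/4 - 1*3/8 + 0*1/4 + 7*1/8
= 0

0


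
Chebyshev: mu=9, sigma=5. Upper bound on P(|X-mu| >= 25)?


k = 25/5 = 5
Chebyshev: P(|X-mu| >= k*sigma) <= 1/k^2 = 1/5^2 = 1/25

1/25


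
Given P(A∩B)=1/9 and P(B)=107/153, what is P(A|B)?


P(A|B) = P(A∩B)/P(B) = (17/153)/(107/153) = 17/107

17/107


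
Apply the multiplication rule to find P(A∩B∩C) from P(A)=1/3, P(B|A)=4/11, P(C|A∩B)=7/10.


P(A∩B∩C) = P(A) * P(B|A) * P(C|A∩B)
= 1/3 * 4/11 * 7/10
= 4/33 * 7/10 = 14/165

14/165


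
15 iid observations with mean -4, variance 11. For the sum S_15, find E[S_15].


E[S_n] = n*E[X_1] = 15*-4 = -60

-60


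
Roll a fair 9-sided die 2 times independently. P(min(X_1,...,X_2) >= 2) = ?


P(min >= 2) = P(all X_i >= 2) = (P(X_1 >= 2))^2
= (8/9)^2 = 64/81

64/81


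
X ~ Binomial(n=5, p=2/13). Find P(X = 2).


P(X=2) = C(5,2) * p^2 * (1-p)^3
= 10 * 4/169 * 1331/2197
= 53240/371293

53240/371293


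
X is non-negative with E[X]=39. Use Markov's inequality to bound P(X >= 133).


Markov: P(X >= a) <= E[X]/a
P(X >= 133) <= 39/133

39/133


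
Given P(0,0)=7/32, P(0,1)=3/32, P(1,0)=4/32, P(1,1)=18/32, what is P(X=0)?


P(X=0) = P(0,0)+P(0,1) = 7/32 + 3/32 = 10/32 = 5/16

5/16


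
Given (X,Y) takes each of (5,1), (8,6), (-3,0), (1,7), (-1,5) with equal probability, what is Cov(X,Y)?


E[X]=2, E[Y]=19/5, E[XY]=11
Cov(X,Y) = E[XY] - E[X]E[Y] = 11 - 2*19/5 = 17/5

17/5


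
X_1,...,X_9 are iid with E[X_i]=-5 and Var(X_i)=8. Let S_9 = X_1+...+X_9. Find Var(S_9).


By independence, Var(S_n) = n*Var(X_1) = 9*8 = 72

72


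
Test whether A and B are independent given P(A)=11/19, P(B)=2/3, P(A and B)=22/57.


P(A)*P(B) = 11/19*2/3 = 22/57
P(A∩B) = 22/57, which equals P(A)P(B), so independent

Yes, A and B are independent


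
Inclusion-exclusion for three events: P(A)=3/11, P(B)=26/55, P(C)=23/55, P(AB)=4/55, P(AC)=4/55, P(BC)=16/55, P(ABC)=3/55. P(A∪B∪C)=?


P(A∪B∪C) = P(A)+P(B)+P(C) - P(AB)-P(AC)-P(BC) + P(ABC)
= 3/11+26/55+23/55 - 4/55-4/55-16/55 + 3/55
= 43/55

43/55


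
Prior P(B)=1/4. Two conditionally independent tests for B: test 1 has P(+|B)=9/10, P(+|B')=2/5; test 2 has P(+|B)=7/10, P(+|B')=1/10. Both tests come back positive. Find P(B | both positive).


After test 1: P(+) = 9/10*1/4 + 2/5*3/4 = 21/40
P(B|+) = (9/40)/(21/40) = 3/7
After test 2 (use post1 as new prior): P(+) = 7/10*3/7 + 1/10*4/7 = 5/14
P(B|+,+) = (3/10)/(5/14) = 21/25

21/25


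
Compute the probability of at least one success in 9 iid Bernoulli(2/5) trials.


P(at least one) = 1 - P(none)
P(none) = (1 - 2/5)^9 = (3/5)^9 = 19683/1953125
P(at least one) = 1 - 19683/1953125 = 1933442/1953125

1933442/1953125


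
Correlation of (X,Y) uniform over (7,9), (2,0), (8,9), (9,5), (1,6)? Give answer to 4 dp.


Cov(X,Y) = 5.8800, Var(X) = 10.6400, Var(Y) = 10.9600
rho = Cov/(sqrt(VarX)*sqrt(VarY)) = 0.5445

0.5445


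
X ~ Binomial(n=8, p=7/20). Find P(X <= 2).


P(X<=2) = P(X=0) + P(X=1) + P(X=2)
= 815730721/25600000000 + 439239619/3200000000 + 1655595487/6400000000
= 10952029621/25600000000

10952029621/25600000000


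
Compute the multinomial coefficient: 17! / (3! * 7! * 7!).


17! = 355687428096000
Denominator: 3!=6 * 7!=5040 * 7!=5040
Coefficient = 355687428096000 / 152409600 = 2333760

2333760


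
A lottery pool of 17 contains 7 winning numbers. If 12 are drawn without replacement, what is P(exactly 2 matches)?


P(X=2) = C(7,2)*C(10,10) / C(17,12)
= 21*1 / 6188
= 21/6188 = 3/884

3/884


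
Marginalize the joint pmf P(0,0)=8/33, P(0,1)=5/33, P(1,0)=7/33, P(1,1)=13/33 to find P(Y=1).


P(Y=1) = P(0,1)+P(1,1) = 5/33 + 13/33 = 18/33 = 6/11

6/11


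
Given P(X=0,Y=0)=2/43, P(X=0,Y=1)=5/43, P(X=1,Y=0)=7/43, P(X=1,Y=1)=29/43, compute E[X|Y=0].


P(Y=0) = 9/43
E[X|Y=0] = (0*2 + 1*7)/9 = 7/9

7/9


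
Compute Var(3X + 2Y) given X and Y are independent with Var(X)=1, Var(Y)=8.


Independence => Cov(X,Y)=0
Var(3X + 2Y) = 3^2*Var(X) + 2^2*Var(Y)
= 9*1 + 4*8 = 41

41


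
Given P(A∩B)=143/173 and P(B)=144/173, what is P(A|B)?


P(A|B) = P(A∩B)/P(B) = (143/173)/(144/173) = 143/144

143/144


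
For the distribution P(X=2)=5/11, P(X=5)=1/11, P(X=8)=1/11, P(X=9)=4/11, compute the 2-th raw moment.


E[X^2] = sum(x^2 * P(x))
= 4*5/11 + 25*1/11 + 64*1/11 + 81*4/11
= 433/11

433/11


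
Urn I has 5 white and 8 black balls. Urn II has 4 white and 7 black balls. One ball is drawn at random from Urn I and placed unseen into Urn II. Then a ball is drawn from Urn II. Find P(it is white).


P(transfer white) = 5/13; P(transfer black) = 8/13
If white transferred: Urn II has 5 white of 12, so P(white|white moved) = 5/12
If black transferred: Urn II has 4 white of 12, so P(white|black moved) = 1/3
By total probability: P(white) = 5/13*5/12 + 8/13*1/3 = 19/52

19/52


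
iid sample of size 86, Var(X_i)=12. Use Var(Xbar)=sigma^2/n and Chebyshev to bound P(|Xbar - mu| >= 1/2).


Var(Xbar) = Var(X)/n = 12/86
Chebyshev: P(|Xbar-mu| >= 1/2) <= Var(Xbar)/(1/2)^2 = (6/43)/(1/4) = 24/43

24/43


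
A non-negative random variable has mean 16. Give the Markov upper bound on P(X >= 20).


Markov: P(X >= a) <= E[X]/a
P(X >= 20) <= 16/20 = 4/5

4/5


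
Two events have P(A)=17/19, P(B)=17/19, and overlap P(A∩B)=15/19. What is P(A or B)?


P(A∪B) = P(A) + P(B) - P(A∩B)
= 17/19 + 17/19 - 15/19 = 1

1


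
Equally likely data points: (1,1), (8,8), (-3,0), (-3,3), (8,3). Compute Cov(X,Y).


E[X]=11/5, E[Y]=3, E[XY]=16
Cov(X,Y) = E[XY] - E[X]E[Y] = 16 - 11/5*3 = 47/5

47/5


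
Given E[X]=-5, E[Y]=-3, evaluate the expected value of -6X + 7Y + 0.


E[-6X + 7Y + 0] = -6*E[X] + 7*E[Y] + 0
= (-6)*(-5) + (7)*(-3) + (0)
= 30 - 21 + 0 = 9

9


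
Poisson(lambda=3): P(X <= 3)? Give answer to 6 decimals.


P(X<=3) = e^(-3)*3^0/0! + e^(-3)*3^1/1! + e^(-3)*3^2/2! + e^(-3)*3^3/3!
≈ 0.0497870684 + 0.1493612051 + 0.2240418077 + 0.2240418077
= 0.6472318889
≈ 0.647232

0.647232


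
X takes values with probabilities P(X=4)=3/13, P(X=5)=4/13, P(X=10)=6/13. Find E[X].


E[X] = sum(x * P(x))
= 4*3/13 + 5*4/13 + 10*6/13
= 92/13

92/13


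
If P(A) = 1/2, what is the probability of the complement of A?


P(A') = 1 - P(A) = 1 - 1/2 = 1/2

1/2


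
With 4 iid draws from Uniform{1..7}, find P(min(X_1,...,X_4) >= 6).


P(min >= 6) = P(all X_i >= 6) = (P(X_1 >= 6))^4
= (2/7)^4 = 16/2401

16/2401


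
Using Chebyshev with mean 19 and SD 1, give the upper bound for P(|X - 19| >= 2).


k = 2/1 = 2
Chebyshev: P(|X-mu| >= k*sigma) <= 1/k^2 = 1/2^2 = 1/4

1/4


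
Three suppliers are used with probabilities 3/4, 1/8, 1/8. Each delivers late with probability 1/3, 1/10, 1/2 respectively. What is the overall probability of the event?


P(A) = P(A|B1)P(B1) + P(A|B2)P(B2) + P(A|B3)P(B3)
= 1/3*3/4 + 1/10*1/8 + 1/2*1/8
= 1/4 + 1/80 + 1/16 = 13/40

13/40


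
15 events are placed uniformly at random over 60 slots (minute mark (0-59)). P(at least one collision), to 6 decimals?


P(all different) = prod((60-i)/60 for i=0..14) = 0.147943
P(at least one match) = 1 - 0.147943 = 0.852057

0.852057


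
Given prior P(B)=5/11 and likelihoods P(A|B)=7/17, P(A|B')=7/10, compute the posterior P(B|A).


P(A) = P(A|B)P(B) + P(A|B')P(B') = 7/17*5/11 + 7/10*6/11 = 532/935
P(B|A) = P(A|B)P(B)/P(A) = (35/187)/(532/935) = 25/76

25/76


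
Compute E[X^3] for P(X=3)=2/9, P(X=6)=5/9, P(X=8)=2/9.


E[X^3] = sum(g(x)*P(x))
= 27*2/9 + 216*5/9 + 512*2/9
= 2158/9

2158/9


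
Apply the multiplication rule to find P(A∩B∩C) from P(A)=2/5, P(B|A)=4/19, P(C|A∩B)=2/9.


P(A∩B∩C) = P(A) * P(B|A) * P(C|A∩B)
= 2/5 * 4/19 * 2/9
= 8/95 * 2/9 = 16/855

16/855


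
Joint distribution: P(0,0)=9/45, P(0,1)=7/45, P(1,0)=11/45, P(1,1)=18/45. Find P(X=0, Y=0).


Read from table: P(X=0, Y=0) = 9/45 = 1/5

1/5


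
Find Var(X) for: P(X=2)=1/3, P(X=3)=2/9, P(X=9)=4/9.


E[X] = 16/3, E[X^2] = 118/3
Var(X) = E[X^2] - (E[X])^2 = 118/3 - (16/3)^2 = 98/9

98/9


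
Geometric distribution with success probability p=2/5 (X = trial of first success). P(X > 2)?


P(X > 2) = P(first 2 trials all fail) = (1-p)^2 = (3/5)^2 = 9/25

9/25


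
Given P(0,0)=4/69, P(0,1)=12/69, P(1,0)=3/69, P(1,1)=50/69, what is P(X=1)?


P(X=1) = P(1,0)+P(1,1) = 3/69 + 50/69 = 53/69

53/69


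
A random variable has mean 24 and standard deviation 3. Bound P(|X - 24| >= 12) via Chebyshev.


k = 12/3 = 4
Chebyshev: P(|X-mu| >= k*sigma) <= 1/k^2 = 1/4^2 = 1/16

1/16


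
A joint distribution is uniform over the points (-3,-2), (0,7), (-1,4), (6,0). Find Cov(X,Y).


E[X]=1/2, E[Y]=9/4, E[XY]=1/2
Cov(X,Y) = E[XY] - E[X]E[Y] = 1/2 - 1/2*9/4 = -5/8

-5/8


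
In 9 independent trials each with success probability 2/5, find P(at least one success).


P(at least one) = 1 - P(none)
P(none) = (1 - 2/5)^9 = (3/5)^9 = 19683/1953125
P(at least one) = 1 - 19683/1953125 = 1933442/1953125

1933442/1953125


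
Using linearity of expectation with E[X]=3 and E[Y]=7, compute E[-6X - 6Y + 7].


E[-6X - 6Y + 7] = -6*E[X] - 6*E[Y] + 7
= (-6)*(3) + (-6)*(7) + (7)
= -18 - 42 + 7 = -53

-53


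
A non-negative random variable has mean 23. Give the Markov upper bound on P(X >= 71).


Markov: P(X >= a) <= E[X]/a
P(X >= 71) <= 23/71

23/71


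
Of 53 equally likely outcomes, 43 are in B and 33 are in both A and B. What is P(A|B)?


P(A|B) = P(A∩B)/P(B) = (33/53)/(43/53) = 33/43

33/43


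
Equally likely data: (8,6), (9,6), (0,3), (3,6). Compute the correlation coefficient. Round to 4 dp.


Cov(X,Y) = 3.7500, Var(X) = 13.5000, Var(Y) = 1.6875
rho = Cov/(sqrt(VarX)*sqrt(VarY)) = 0.7857

0.7857


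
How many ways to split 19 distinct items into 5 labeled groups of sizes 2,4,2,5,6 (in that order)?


19! = 121645100408832000
Denominator: 2!=2 * 4!=24 * 2!=2 * 5!=120 * 6!=720
Coefficient = 121645100408832000 / 8294400 = 14665931280

14665931280


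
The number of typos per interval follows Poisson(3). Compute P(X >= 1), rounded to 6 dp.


P(X>=1) = 1 - P(X<=0) = 1 - (e^(-3)*3^0/0!)
≈ 1 - 0.0497870684 = 0.9502129316
≈ 0.950213

0.950213


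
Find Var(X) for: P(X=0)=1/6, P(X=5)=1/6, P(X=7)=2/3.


E[X] = 11/2, E[X^2] = 221/6
Var(X) = E[X^2] - (E[X])^2 = 221/6 - (11/2)^2 = 79/12

79/12


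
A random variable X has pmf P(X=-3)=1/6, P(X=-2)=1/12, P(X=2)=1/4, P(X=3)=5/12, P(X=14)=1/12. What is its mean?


E[X] = sum(x * P(x))
= -3*1/6 - 2*1/12 + 2*1/4 + 3*5/12 + 14*1/12
= 9/4

9/4


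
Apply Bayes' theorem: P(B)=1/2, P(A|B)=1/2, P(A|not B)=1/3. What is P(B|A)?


P(A) = P(A|B)P(B) + P(A|B')P(B') = 1/2*1/2 + 1/3*1/2 = 5/12
P(B|A) = P(A|B)P(B)/P(A) = (1/4)/(5/12) = 3/5

3/5


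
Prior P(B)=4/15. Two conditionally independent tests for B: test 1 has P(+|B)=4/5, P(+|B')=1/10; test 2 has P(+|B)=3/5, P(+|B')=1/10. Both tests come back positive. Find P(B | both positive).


After test 1: P(+) = 4/5*4/15 + 1/10*11/15 = 43/150
P(B|+) = (16/75)/(43/150) = 32/43
After test 2 (use post1 as new prior): P(+) = 3/5*32/43 + 1/10*11/43 = 203/430
P(B|+,+) = (96/215)/(203/430) = 192/203

192/203


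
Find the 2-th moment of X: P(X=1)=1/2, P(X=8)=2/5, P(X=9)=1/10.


E[X^2] = sum(x^2 * P(x))
= 1*1/2 + 64*2/5 + 81*1/10
= 171/5

171/5


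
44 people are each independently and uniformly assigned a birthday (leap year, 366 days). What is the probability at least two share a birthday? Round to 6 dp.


P(all different) = prod((366-i)/366 for i=0..43) = 0.067633
P(at least one match) = 1 - 0.067633 = 0.932367

0.932367


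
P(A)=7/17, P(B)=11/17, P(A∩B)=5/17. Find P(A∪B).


P(A∪B) = P(A) + P(B) - P(A∩B)
= 7/17 + 11/17 - 5/17 = 13/17

13/17


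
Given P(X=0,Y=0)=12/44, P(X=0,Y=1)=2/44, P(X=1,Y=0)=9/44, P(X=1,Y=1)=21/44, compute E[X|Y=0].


P(Y=0) = 21/44
E[X|Y=0] = (0*12 + 1*9)/21 = 9/21 = 3/7

3/7


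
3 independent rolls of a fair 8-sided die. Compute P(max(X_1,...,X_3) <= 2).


P(max <= 2) = P(all X_i <= 2) = (P(X_1 <= 2))^3
= (2/8)^3 = (1/4)^3 = 1/64

1/64


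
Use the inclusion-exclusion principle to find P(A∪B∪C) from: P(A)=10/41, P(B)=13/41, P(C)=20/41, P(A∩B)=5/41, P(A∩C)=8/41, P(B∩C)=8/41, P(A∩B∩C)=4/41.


P(A∪B∪C) = P(A)+P(B)+P(C) - P(AB)-P(AC)-P(BC) + P(ABC)
= 10/41+13/41+20/41 - 5/41-8/41-8/41 + 4/41
= 26/41

26/41


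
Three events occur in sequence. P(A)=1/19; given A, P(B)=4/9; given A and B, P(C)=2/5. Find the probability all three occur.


P(A∩B∩C) = P(A) * P(B|A) * P(C|A∩B)
= 1/19 * 4/9 * 2/5
= 4/171 * 2/5 = 8/855

8/855


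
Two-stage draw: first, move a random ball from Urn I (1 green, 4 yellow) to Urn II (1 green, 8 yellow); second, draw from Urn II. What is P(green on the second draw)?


P(transfer green) = 1/5; P(transfer yellow) = 4/5
If green transferred: Urn II has 2 green of 10, so P(green|green moved) = 1/5
If yellow transferred: Urn II has 1 green of 10, so P(green|yellow moved) = 1/10
By total probability: P(green) = 1/5*1/5 + 4/5*1/10 = 3/25

3/25


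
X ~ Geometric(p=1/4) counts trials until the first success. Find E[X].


For geometric (trials until first success), E[X] = 1/p = 1/(1/4) = 4

4


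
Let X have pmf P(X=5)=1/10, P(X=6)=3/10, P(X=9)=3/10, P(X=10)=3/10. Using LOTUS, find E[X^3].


E[X^3] = sum(g(x)*P(x))
= 125*1/10 + 216*3/10 + 729*3/10 + 1000*3/10
= 596

596


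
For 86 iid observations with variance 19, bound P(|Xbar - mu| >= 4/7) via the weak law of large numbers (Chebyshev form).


Var(Xbar) = Var(X)/n = 19/86
Chebyshev: P(|Xbar-mu| >= 4/7) <= Var(Xbar)/(4/7)^2 = (19/86)/(16/49) = 931/1376

931/1376


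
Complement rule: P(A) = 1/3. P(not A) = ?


P(A') = 1 - P(A) = 1 - 1/3 = 2/3

2/3


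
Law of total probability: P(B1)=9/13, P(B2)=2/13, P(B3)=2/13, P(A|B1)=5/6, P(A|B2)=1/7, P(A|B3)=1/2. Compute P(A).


P(A) = P(A|B1)P(B1) + P(A|B2)P(B2) + P(A|B3)P(B3)
= 5/6*9/13 + 1/7*2/13 + 1/2*2/13
= 15/26 + 2/91 + 1/13 = 123/182

123/182


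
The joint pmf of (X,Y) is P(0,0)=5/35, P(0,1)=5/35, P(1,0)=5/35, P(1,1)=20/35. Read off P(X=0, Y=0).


Read from table: P(X=0, Y=0) = 5/35 = 1/7

1/7


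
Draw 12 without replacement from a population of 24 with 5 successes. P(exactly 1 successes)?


P(X=1) = C(5,1)*C(19,11) / C(24,12)
= 5*75582 / 2704156
= 377910/2704156 = 45/322

45/322
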